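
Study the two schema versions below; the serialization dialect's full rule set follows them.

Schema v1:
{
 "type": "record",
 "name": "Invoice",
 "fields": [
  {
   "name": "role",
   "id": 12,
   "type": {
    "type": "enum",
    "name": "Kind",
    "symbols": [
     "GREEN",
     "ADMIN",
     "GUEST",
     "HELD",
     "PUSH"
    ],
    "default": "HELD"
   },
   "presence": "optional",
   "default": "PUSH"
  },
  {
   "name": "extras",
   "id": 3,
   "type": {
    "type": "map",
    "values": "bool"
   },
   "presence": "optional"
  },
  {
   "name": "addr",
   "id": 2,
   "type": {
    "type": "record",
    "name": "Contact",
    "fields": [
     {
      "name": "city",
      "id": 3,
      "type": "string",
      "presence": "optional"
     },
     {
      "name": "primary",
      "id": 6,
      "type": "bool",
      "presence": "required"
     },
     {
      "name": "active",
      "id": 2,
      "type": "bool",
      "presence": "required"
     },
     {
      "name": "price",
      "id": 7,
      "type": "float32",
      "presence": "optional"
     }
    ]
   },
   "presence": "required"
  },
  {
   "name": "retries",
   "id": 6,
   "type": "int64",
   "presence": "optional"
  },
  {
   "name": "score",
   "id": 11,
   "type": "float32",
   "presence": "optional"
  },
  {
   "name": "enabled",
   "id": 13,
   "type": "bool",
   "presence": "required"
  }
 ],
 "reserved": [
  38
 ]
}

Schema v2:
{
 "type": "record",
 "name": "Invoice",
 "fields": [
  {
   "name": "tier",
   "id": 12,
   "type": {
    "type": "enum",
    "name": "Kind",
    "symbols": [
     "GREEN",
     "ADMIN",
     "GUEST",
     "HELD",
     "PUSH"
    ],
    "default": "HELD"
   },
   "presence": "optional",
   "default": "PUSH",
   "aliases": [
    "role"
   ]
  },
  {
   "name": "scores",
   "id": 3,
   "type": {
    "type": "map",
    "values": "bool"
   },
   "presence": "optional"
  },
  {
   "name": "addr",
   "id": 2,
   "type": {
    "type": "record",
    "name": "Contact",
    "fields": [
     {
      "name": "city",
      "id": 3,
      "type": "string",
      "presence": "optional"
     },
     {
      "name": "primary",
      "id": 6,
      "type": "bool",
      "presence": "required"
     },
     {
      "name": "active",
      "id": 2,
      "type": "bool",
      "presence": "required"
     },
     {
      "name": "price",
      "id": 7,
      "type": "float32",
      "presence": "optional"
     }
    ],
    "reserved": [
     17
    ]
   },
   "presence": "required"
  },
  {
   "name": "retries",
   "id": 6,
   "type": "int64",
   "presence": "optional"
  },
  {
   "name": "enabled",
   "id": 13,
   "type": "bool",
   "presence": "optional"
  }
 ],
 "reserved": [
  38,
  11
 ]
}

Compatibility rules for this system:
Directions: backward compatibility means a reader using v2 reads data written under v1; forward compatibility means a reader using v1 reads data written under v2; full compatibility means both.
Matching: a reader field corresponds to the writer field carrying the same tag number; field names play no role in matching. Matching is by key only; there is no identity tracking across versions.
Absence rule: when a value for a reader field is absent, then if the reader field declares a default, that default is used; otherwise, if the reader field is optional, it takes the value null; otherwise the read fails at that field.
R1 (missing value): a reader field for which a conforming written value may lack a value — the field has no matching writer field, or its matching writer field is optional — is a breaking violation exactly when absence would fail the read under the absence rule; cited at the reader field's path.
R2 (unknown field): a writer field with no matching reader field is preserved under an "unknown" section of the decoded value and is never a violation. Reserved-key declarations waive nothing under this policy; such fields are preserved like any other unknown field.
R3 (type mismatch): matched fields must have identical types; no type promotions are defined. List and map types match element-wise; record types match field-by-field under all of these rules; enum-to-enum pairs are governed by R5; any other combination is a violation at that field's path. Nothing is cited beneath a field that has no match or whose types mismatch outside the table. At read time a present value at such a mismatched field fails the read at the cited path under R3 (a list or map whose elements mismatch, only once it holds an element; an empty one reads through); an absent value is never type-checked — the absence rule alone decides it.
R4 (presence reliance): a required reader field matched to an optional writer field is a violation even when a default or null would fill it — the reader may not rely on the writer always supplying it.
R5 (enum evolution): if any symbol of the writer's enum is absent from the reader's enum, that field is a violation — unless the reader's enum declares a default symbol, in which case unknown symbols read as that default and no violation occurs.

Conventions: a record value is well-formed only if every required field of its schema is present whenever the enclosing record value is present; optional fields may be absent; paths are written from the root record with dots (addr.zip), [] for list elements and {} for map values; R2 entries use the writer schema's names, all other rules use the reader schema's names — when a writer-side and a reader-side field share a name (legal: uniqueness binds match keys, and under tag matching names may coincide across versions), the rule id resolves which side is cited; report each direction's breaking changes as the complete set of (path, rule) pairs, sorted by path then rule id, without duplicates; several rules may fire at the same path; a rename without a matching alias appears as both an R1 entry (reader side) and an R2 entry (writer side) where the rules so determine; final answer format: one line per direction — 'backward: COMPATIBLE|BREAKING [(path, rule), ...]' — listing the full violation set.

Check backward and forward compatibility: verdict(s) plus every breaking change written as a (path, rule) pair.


backward: COMPATIBLE []; forward: BREAKING [(enabled, R1), (enabled, R4)]

in Invoice below, arrows point writer -> reader
backward on Invoice — v2 reading data written by v1:
  tier: paired with writer role (Kind -> Kind; writer optional)
  scores: paired with writer extras (map<string, bool> -> map<string, bool>; writer optional)
  addr: paired with writer addr (Contact -> Contact; writer required)
  retries: paired with writer retries (int64 -> int64; writer optional)
  enabled: paired with writer enabled (bool -> bool; writer required)
  leftover writer field: score
  addr.city: paired with writer addr.city (string -> string; writer optional)
  addr.primary: paired with writer addr.primary (bool -> bool; writer required)
  addr.active: paired with writer addr.active (bool -> bool; writer required)
  addr.price: paired with writer addr.price (float32 -> float32; writer optional)
  => no violations; backward on Invoice: COMPATIBLE
forward on Invoice — v1 reading data written by v2:
  role: paired with writer tier (Kind -> Kind; writer optional)
  extras: paired with writer scores (map<string, bool> -> map<string, bool>; writer optional)
  addr: paired with writer addr (Contact -> Contact; writer required)
  retries: paired with writer retries (int64 -> int64; writer optional)
  score has no writer counterpart
  enabled: paired with writer enabled (bool -> bool; writer optional)
  addr.city: paired with writer addr.city (string -> string; writer optional)
  addr.primary: paired with writer addr.primary (bool -> bool; writer required)
  addr.active: paired with writer addr.active (bool -> bool; writer required)
  addr.price: paired with writer addr.price (float32 -> float32; writer optional)
  breaking: (enabled, R1)
  breaking: (enabled, R4)
  => forward: BREAKING (2)


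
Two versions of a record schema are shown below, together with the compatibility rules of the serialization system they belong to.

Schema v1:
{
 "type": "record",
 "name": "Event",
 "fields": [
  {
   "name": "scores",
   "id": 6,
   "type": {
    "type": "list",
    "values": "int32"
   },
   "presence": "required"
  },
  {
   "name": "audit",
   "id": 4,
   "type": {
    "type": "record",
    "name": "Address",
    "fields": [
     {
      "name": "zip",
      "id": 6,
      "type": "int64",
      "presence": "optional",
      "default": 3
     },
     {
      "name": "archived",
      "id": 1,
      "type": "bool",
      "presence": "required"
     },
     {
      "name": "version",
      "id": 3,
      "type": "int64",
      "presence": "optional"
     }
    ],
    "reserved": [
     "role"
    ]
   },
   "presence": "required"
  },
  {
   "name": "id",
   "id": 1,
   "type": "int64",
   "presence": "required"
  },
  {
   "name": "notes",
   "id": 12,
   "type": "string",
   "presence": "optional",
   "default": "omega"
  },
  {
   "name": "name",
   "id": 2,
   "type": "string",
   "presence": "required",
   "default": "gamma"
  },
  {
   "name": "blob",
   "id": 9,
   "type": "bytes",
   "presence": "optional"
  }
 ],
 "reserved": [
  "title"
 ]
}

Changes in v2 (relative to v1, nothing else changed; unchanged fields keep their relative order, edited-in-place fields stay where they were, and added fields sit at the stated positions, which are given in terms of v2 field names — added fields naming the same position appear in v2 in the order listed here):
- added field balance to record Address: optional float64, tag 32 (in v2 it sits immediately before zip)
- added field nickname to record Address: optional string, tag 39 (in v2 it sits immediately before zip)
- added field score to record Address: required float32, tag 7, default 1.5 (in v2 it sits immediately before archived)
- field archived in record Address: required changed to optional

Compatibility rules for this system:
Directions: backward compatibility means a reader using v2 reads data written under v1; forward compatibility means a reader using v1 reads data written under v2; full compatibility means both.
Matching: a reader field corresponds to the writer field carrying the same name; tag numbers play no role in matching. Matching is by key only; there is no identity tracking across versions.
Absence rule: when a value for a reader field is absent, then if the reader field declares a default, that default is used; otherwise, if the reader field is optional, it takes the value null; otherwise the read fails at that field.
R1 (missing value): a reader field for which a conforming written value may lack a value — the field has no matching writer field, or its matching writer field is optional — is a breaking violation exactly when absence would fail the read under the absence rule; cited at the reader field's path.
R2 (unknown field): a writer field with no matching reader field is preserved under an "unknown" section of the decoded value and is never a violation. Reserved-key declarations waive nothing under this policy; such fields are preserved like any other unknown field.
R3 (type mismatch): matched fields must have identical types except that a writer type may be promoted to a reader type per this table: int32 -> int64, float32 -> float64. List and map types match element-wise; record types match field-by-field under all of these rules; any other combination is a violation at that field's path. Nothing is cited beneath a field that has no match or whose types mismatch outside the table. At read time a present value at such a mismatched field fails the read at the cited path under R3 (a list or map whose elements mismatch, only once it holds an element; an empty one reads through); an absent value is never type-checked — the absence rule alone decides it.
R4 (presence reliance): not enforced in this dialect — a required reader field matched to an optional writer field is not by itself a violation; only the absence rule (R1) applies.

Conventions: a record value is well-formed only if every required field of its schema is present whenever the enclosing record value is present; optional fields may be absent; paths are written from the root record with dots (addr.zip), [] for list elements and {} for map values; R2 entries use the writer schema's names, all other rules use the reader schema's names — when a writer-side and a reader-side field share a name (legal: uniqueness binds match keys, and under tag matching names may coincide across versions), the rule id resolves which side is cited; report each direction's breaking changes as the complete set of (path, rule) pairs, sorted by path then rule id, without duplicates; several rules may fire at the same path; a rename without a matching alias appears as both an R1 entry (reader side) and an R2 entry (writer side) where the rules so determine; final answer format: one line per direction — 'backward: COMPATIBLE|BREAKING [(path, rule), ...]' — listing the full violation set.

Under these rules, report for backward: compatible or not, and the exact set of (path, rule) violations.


backward: COMPATIBLE []

arrows below run writer -> reader for Event
backward on Event — v2 reading data written by v1:
  scores <- scores (list<int32> -> list<int32>, writer required)
  audit <- audit (Address -> Address, writer required)
  id <- id (int64 -> int64, writer required)
  notes <- notes (string -> string, writer optional)
  name <- name (string -> string, writer required)
  blob <- blob (bytes -> bytes, writer optional)
  audit.balance has no writer counterpart
  audit.nickname has no writer counterpart
  audit.zip <- audit.zip (int64 -> int64, writer optional)
  audit.score has no writer counterpart
  audit.archived <- audit.archived (bool -> bool, writer required)
  audit.version <- audit.version (int64 -> int64, writer optional)
  => backward verdict for Event: COMPATIBLE, no violations
remaining Event differences; none change what is asked:
  added field score to record Address: required float32, tag 7, default 1.5 (in v2 it sits immediately before archived) -> fires no rule on Event, leaving the asked answer as it is
  added field nickname to record Address: optional string, tag 39 (in v2 it sits immediately before zip) -> fires no rule on Event, leaving the asked answer as it is
  added field balance to record Address: optional float64, tag 32 (in v2 it sits immediately before zip) -> fires no rule on Event, leaving the asked answer as it is
  field archived in record Address: required changed to optional -> fires only in the forward direction of Event, which is not asked here


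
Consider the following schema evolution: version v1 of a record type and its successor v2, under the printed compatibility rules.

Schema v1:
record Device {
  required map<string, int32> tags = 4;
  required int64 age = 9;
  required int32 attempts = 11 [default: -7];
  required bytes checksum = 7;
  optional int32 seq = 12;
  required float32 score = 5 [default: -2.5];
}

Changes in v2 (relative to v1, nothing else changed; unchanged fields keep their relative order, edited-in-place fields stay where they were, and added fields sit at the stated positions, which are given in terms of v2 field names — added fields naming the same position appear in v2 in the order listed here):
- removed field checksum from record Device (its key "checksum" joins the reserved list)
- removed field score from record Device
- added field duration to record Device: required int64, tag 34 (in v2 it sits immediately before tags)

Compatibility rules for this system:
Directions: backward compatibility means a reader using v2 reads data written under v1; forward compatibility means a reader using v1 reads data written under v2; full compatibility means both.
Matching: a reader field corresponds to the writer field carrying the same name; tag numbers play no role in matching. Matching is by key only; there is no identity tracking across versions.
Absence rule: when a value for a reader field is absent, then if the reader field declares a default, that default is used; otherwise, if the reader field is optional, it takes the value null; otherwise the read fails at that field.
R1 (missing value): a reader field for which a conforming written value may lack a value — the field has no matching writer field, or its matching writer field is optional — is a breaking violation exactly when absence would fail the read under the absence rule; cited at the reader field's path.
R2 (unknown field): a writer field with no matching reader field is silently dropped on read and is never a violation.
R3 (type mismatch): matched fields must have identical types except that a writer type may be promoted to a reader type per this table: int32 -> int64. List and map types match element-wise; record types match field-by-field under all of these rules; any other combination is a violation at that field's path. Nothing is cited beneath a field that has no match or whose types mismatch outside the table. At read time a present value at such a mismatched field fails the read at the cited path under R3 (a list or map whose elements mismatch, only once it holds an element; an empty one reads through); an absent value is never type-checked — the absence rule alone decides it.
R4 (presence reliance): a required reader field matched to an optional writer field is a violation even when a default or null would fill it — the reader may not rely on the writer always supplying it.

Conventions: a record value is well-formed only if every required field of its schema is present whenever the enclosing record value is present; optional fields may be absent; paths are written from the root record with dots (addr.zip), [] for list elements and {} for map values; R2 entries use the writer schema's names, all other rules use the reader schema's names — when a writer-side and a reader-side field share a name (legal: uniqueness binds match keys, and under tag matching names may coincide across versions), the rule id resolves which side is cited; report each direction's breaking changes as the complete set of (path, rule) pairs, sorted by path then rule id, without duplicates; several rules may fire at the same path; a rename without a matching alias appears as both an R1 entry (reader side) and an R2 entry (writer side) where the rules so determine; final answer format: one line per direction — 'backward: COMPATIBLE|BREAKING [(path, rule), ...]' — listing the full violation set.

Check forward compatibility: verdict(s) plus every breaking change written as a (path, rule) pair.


forward: BREAKING [(checksum, R1)]

arrows below run writer -> reader for Device
forward pass over Device, reader schema v1, writer schema v2:
  tags: map<string, int32> -> map<string, int32>, writer required; from tags
  age: int64 -> int64, writer required; from age
  attempts: int32 -> int32, writer required; from attempts
  no writer field matches reader checksum
  seq: int32 -> int32, writer optional; from seq
  no writer field matches reader score
  writer duration: unknown to reader
  R1 fires at checksum
  => forward: BREAKING (1)
ruling out the remaining Device differences:
  removed field score from record Device -> inert for the asked Device verdict: nothing fires
  added field duration to record Device: required int64, tag 34 (in v2 it sits immediately before tags) -> matters only for Device's backward compatibility — outside the asked direction


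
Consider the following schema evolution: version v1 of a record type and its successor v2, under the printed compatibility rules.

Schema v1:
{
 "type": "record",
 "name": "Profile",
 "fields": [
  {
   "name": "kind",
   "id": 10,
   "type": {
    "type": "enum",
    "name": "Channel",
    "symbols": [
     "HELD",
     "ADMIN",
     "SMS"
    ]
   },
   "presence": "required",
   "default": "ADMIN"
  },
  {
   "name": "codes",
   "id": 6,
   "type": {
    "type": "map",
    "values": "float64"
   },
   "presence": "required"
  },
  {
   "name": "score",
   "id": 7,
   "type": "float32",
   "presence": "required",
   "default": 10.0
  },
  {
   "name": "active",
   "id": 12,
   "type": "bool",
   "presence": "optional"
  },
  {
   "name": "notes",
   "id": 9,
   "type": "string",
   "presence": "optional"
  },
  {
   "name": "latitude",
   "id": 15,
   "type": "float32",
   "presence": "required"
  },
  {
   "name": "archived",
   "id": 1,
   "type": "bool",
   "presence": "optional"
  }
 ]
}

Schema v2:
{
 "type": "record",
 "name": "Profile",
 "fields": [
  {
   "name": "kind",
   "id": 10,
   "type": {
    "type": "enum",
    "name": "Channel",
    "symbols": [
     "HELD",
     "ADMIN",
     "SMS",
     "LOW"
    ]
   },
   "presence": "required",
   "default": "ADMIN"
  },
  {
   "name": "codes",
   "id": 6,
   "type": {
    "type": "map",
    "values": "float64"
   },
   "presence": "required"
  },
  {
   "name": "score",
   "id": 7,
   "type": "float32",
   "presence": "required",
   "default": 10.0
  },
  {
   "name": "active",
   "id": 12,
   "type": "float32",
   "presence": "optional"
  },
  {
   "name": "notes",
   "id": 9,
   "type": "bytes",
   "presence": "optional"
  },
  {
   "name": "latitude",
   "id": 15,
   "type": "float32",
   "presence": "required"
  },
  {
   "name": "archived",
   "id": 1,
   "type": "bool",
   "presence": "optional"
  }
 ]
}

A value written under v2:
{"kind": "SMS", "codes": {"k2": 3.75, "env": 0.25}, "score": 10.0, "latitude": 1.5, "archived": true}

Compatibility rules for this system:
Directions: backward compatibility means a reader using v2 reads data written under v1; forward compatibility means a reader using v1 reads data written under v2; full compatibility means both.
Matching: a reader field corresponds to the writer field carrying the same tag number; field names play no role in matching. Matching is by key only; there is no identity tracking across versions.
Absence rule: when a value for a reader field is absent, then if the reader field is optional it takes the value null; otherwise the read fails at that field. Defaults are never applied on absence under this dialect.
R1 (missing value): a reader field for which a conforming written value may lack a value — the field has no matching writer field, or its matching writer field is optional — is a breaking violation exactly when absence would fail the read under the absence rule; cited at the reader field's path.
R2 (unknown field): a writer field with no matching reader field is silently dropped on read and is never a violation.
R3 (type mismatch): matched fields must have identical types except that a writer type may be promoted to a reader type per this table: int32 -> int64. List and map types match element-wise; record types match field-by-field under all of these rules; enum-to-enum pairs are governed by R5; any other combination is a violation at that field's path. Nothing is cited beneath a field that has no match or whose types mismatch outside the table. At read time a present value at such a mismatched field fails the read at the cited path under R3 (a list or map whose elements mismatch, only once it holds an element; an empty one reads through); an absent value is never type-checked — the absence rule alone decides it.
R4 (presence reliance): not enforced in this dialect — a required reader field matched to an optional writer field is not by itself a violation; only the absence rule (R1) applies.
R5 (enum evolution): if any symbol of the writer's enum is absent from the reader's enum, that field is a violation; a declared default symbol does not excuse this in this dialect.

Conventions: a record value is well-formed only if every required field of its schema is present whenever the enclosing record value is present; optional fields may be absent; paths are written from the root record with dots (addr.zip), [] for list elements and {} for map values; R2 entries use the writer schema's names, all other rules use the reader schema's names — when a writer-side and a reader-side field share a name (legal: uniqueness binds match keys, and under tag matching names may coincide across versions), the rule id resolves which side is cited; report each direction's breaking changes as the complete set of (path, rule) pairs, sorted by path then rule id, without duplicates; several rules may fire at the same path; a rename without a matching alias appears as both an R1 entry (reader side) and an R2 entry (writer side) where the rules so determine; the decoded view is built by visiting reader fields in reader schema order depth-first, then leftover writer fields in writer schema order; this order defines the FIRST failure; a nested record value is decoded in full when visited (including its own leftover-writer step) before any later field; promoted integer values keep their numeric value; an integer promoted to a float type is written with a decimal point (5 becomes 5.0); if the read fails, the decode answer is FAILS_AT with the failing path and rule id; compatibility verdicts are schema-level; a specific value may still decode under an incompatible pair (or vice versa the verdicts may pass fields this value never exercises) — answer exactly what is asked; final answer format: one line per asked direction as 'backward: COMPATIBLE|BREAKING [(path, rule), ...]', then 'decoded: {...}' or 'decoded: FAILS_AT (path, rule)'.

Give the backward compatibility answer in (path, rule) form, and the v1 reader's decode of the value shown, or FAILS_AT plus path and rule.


backward: BREAKING [(active, R3), (notes, R3)]; decoded: {"kind": "SMS", "codes": {"k2": 3.75, "env": 0.25}, "score": 10.0, "active": null, "notes": null, "latitude": 1.5, "archived": true}

arrows below run writer -> reader for Profile
backward analysis of Profile with v2 as reader and v1 as writer:
  Channel -> Channel, writer required: kind aligns to kind
  map<string, float64> -> map<string, float64>, writer required: codes aligns to codes
  float32 -> float32, writer required: score aligns to score
  bool -> float32, writer optional: active aligns to active
  string -> bytes, writer optional: notes aligns to notes
  float32 -> float32, writer required: latitude aligns to latitude
  bool -> bool, writer optional: archived aligns to archived
  rule R3 violated at active
  rule R3 violated at notes
  => backward verdict for Profile: BREAKING, 2 violation(s)
decode walk for Profile under reader schema v1:
  kind := "SMS"
  codes := {"k2": 3.75, "env": 0.25}
  score := 10.0
  active := null (absent, optional -> null)
  notes := null (absent, optional -> null)
  latitude := 1.5
  archived := true
  => decoded: {"kind": "SMS", "codes": {"k2": 3.75, "env": 0.25}, "score": 10.0, "active": null, "notes": null, "latitude": 1.5, "archived": true}
ruling out the remaining Profile differences:
  enum Channel (field kind in record Profile): symbol LOW added -> its effect on Profile is confined to the forward direction, not asked


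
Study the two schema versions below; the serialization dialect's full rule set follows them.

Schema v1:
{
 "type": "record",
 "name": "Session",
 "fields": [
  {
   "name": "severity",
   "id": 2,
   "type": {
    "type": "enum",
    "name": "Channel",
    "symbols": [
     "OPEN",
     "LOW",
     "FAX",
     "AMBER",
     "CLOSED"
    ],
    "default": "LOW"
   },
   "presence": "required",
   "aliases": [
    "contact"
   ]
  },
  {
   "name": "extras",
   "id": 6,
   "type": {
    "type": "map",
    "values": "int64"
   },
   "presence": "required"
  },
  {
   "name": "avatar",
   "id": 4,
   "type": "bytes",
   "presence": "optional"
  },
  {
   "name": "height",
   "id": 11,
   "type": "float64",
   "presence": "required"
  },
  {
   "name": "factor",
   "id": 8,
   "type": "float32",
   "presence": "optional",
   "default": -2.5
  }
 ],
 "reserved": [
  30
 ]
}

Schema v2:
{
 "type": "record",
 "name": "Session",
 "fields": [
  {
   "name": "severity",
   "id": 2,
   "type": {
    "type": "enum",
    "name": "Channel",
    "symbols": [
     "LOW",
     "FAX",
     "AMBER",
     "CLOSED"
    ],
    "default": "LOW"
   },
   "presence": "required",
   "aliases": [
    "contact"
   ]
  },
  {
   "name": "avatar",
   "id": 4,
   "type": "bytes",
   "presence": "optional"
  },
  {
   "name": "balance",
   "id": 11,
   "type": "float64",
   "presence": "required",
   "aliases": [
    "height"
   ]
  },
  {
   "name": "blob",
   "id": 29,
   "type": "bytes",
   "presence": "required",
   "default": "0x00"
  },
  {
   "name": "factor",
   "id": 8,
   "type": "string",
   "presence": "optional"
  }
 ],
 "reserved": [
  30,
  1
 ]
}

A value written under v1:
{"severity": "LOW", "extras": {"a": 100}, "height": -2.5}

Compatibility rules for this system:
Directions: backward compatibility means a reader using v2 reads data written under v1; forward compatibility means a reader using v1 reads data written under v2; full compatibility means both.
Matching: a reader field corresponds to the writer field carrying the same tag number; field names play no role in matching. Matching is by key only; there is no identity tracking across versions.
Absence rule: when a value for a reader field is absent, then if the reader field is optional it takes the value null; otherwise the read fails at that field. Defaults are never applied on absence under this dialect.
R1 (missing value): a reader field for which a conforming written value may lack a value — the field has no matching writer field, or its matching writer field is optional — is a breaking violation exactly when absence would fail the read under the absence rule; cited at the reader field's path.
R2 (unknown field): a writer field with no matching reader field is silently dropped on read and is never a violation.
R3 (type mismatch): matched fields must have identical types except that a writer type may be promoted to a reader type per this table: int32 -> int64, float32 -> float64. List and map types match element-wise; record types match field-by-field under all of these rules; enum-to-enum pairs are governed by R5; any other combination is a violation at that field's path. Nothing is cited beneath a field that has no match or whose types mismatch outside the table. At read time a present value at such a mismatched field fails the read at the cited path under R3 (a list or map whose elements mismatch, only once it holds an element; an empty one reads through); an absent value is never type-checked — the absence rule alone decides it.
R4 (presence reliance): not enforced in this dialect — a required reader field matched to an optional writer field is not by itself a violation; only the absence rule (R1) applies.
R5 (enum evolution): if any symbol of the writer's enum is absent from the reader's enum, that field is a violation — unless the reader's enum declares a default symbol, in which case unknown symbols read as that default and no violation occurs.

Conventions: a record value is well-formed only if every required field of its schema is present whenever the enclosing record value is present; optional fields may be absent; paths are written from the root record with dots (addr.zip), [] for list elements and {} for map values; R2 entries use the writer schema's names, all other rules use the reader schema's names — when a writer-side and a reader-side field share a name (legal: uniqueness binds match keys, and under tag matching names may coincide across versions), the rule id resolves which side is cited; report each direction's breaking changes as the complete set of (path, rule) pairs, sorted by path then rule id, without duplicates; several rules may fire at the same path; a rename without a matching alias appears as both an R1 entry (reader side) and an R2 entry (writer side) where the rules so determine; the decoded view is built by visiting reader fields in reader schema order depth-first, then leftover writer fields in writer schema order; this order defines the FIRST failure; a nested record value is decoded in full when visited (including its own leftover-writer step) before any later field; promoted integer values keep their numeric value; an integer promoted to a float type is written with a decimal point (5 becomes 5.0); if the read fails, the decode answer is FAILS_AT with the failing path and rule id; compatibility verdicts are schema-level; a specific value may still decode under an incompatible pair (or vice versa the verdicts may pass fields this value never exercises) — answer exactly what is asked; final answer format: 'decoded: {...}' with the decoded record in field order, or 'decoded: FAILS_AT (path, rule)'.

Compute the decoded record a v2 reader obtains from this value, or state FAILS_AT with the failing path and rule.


arrows below run writer -> reader for Session
decode (reader v2):
  severity := "LOW"
  avatar := null (missing; optional => null)
  balance := -2.5 (from writer height)
  read fails at blob under R1 (no fill)
  => FAILS_AT (blob, R1)
the other Session changes do not affect what is asked:
  enum Channel (field severity in record Session): symbol OPEN removed -> triggers nothing under the printed rules; the Session answer is the same either way
  field factor in record Session: type float32 changed to string (its default is dropped) -> schema-level compatibility only; this Session value's decode is unchanged
  renamed field height to balance in record Session (alias height declared on the renamed field) -> triggers nothing under the printed rules; the Session answer is the same either way
  removed field extras from record Session -> schema-level compatibility only; this Session value's decode is unchanged

decoded: FAILS_AT (blob, R1)


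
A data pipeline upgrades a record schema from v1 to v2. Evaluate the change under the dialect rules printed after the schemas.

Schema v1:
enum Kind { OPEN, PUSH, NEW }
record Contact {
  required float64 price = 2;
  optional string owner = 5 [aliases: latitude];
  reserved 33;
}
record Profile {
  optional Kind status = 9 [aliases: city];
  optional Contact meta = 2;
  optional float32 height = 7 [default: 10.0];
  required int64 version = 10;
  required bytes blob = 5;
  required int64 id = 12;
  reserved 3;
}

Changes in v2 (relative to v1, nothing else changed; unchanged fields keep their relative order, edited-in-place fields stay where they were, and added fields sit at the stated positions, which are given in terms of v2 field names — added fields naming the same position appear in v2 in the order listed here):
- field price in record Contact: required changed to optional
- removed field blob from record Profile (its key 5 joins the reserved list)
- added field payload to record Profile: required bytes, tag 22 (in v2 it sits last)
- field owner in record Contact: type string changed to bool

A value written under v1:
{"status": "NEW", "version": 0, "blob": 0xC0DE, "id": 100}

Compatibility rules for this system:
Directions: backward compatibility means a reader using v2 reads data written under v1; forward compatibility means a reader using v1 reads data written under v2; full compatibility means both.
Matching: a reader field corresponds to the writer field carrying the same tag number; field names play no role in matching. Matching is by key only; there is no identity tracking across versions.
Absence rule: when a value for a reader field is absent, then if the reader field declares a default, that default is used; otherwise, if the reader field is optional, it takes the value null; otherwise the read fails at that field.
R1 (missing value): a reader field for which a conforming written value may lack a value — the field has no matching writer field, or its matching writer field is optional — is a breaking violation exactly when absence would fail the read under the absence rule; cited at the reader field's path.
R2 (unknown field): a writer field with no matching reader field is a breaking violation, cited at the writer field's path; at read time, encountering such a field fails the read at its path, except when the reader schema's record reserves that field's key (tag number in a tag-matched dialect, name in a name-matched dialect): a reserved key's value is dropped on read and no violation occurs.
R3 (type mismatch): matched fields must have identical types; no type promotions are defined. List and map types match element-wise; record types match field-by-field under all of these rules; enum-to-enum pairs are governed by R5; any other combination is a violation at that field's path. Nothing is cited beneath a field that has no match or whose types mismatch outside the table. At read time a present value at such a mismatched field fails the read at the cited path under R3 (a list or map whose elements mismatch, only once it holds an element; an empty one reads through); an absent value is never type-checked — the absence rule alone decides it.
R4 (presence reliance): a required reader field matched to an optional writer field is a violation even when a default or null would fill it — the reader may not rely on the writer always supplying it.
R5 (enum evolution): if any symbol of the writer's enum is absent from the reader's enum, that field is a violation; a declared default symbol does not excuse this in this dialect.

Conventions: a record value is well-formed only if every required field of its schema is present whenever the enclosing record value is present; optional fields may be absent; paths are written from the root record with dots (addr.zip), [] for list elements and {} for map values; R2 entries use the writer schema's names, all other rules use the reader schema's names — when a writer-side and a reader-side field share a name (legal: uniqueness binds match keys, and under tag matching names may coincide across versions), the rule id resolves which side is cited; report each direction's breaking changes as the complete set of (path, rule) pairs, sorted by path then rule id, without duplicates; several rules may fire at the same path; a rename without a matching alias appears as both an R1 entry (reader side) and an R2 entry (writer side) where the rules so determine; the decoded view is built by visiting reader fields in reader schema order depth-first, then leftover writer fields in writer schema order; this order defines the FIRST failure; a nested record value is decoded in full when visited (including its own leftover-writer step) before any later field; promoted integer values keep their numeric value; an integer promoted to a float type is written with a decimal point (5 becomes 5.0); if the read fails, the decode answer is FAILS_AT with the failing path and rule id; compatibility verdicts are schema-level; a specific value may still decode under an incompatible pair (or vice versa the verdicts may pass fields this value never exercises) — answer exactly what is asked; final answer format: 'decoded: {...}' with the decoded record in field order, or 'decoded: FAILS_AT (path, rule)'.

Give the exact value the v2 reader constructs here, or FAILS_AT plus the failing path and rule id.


the writer's type comes first in each Profile pair
decode (reader v2):
  status := "NEW"
  meta := null (absent, optional -> null)
  height := 10.0 (absent -> default)
  version := 0
  id := 100
  read fails at payload under R1 (no fill)
  => FAILS_AT (payload, R1)
diffs on Profile not affecting the asked answer:
  field price in record Contact: required changed to optional -> matters for Profile compatibility verdicts, not for this value's decode
  removed field blob from record Profile (its key 5 joins the reserved list) -> matters for Profile compatibility verdicts, not for this value's decode
  field owner in record Contact: type string changed to bool -> matters for Profile compatibility verdicts, not for this value's decode

decoded: FAILS_AT (payload, R1)


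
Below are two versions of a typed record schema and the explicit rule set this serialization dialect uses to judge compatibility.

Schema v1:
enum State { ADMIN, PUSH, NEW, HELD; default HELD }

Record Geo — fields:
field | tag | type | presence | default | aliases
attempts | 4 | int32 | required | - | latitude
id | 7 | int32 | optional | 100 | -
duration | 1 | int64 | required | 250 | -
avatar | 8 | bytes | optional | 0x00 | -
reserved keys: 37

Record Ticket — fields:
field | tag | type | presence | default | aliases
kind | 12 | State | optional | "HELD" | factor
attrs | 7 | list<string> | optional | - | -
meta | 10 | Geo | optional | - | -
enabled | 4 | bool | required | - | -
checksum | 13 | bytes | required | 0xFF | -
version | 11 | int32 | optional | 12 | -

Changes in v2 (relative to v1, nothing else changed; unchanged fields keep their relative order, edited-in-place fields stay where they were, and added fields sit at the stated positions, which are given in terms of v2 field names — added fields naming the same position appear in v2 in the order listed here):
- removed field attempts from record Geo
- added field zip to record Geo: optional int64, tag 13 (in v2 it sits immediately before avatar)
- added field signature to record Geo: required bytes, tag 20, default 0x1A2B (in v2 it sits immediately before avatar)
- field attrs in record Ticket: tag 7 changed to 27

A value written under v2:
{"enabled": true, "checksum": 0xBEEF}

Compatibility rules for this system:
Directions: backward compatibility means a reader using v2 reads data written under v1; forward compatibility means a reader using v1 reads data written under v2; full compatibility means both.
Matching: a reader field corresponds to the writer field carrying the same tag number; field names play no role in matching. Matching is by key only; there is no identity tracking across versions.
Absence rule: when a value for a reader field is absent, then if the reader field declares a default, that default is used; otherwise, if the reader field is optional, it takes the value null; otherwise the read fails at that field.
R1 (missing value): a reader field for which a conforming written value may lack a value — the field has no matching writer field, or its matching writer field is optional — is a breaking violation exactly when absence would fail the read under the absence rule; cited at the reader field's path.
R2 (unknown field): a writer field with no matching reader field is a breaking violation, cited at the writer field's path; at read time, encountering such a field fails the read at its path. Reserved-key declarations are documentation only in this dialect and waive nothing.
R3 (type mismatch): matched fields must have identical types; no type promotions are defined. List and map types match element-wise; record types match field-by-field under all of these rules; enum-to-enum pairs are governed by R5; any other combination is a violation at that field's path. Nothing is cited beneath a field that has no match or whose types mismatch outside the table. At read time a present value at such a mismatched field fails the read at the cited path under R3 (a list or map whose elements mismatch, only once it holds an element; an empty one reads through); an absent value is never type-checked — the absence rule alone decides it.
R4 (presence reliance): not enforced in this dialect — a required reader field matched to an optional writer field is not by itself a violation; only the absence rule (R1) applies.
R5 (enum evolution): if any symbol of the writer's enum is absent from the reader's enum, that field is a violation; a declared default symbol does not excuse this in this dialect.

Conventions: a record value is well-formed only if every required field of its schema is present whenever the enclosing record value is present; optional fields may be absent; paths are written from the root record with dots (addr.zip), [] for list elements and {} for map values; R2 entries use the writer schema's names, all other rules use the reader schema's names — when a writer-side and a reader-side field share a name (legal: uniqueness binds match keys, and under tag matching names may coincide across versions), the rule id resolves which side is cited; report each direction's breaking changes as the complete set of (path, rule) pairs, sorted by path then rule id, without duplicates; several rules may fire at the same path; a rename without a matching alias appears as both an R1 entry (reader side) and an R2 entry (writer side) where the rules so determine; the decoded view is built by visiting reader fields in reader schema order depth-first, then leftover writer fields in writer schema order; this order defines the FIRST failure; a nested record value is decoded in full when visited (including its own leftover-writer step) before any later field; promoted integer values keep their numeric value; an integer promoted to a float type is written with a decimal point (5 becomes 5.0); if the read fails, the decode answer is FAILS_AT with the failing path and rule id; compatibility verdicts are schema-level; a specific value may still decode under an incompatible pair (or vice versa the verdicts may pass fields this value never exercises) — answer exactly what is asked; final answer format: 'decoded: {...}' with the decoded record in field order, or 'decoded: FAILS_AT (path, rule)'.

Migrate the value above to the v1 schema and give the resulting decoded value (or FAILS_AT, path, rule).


each type pair in Ticket: writer, then reader
decode walk for Ticket under reader schema v1:
  kind := "HELD" (no value, default fills)
  attrs := null (not supplied -> null)
  meta := null (not supplied -> null)
  enabled := true
  checksum := 0xBEEF
  version := 12 (no value, default fills)
  => decoded: {"kind": "HELD", "attrs": null, "meta": null, "enabled": true, "checksum": 0xBEEF, "version": 12}
diffs on Ticket not affecting the asked answer:
  removed field attempts from record Geo -> shifts the Ticket verdicts, not this decode
  added field zip to record Geo: optional int64, tag 13 (in v2 it sits immediately before avatar) -> shifts the Ticket verdicts, not this decode
  added field signature to record Geo: required bytes, tag 20, default 0x1A2B (in v2 it sits immediately before avatar) -> shifts the Ticket verdicts, not this decode
  field attrs in record Ticket: tag 7 changed to 27 -> shifts the Ticket verdicts, not this decode

decoded: {"kind": "HELD", "attrs": null, "meta": null, "enabled": true, "checksum": 0xBEEF, "version": 12}
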